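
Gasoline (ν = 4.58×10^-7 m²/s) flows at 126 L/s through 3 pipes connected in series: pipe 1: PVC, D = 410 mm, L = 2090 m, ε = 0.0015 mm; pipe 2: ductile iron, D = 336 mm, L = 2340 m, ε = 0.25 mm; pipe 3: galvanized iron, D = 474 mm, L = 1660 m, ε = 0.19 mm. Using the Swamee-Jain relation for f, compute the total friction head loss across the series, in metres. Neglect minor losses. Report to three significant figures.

H ≈ 17.8 m

Pipe 1: V = 0.9544 m/s, Re = 8.54×10^5, ε/D = 3.66×10^-6, f = 0.01200, h_1 = f(L/D)V²/2g = 2.841 m
Pipe 2: V = 1.421 m/s, Re = 1.04×10^6, ε/D = 7.44×10^-4, f = 0.01875, h_2 = f(L/D)V²/2g = 13.44 m
Pipe 3: V = 0.7140 m/s, Re = 7.39×10^5, ε/D = 4.01×10^-4, f = 0.01679, h_3 = f(L/D)V²/2g = 1.528 m
Series → Q common, losses add: H = Σh = 17.81 m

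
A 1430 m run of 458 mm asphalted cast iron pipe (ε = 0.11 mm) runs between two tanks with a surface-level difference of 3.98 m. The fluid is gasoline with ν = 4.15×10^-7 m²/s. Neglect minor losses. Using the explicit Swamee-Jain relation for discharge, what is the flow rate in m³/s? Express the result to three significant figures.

Q ≈ 0.214 m³/s

Swamee-Jain (Type II): Q = -0.965·√(gD⁵h_f/L)·ln[ε/(3.7D) + √(3.17ν²L/(gD³h_f))]
√(gD⁵h_f/L) = √(9.81·0.458⁵·3.98/1430) = 0.02346
ε/(3.7D) = 6.49×10^-5; √(3.17ν²L/(gD³h_f)) = 1.44×10^-5
Q = -0.965·0.02346·ln(7.934×10^-5) = 0.2137 m³/s
Check: V = 1.30 m/s, Re = 1.43×10^6, f = 0.01495, h_f = 4.00 m ≈ 3.98 m ✓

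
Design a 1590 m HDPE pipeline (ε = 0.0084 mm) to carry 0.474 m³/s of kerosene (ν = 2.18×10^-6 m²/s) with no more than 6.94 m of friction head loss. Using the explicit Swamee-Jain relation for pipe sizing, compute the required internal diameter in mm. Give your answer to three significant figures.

D ≈ 571 mm

Swamee-Jain (Type III): D = 0.66·[ε^1.25·(LQ²/(gh_f))^4.75 + ν·Q^9.4·(L/(gh_f))^5.2]^0.04
LQ²/(gh_f) = 5.247; L/(gh_f) = 23.35
Term 1 = ε^1.25·(…)^4.75 = 0.00119; Term 2 = ν·Q^9.4·(…)^5.2 = 0.0255
D = 0.66·(0.00119 + 0.0255)^0.04 = 0.5709 m = 571 mm
Check: V = 1.85 m/s, Re = 4.85×10^5, f = 0.01339, h_f = 6.52 m ≈ 6.94 m ✓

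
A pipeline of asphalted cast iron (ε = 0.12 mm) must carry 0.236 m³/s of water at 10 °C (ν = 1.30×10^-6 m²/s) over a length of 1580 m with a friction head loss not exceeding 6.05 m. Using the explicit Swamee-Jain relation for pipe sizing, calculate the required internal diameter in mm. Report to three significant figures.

D ≈ 461 mm

Swamee-Jain (Type III): D = 0.66·[ε^1.25·(LQ²/(gh_f))^4.75 + ν·Q^9.4·(L/(gh_f))^5.2]^0.04
LQ²/(gh_f) = 1.483; L/(gh_f) = 26.62
Term 1 = ε^1.25·(…)^4.75 = 8.16×10^-5; Term 2 = ν·Q^9.4·(…)^5.2 = 4.27×10^-5
D = 0.66·(8.16×10^-5 + 4.27×10^-5)^0.04 = 0.4606 m = 461 mm
Check: V = 1.42 m/s, Re = 5.02×10^5, f = 0.01605, h_f = 5.63 m ≈ 6.05 m ✓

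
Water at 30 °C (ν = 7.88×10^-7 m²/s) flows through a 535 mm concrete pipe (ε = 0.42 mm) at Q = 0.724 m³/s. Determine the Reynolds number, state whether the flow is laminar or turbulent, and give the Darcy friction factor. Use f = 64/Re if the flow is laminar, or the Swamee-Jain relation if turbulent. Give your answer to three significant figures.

V = 4Q/(πD²) = 3.221 m/s
Re = VD/ν = 3.221·0.535/7.88×10^-7 = 2.19×10^6
Re > 4000 → turbulent; ε/D = 7.85×10^-4
Swamee-Jain: f = 0.01876

Re ≈ 2.19×10^6; turbulent; f ≈ 0.0188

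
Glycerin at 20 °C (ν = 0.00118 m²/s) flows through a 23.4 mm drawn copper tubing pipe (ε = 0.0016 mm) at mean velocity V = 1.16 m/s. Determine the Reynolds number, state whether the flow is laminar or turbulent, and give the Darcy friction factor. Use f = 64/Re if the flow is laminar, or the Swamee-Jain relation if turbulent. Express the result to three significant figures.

Re = VD/ν = 1.160·0.0234/0.00118 = 23.0
Re < 2300 → laminar → f = 64/Re = 2.782

Re ≈ 23.0; laminar; f = 64/Re ≈ 2.78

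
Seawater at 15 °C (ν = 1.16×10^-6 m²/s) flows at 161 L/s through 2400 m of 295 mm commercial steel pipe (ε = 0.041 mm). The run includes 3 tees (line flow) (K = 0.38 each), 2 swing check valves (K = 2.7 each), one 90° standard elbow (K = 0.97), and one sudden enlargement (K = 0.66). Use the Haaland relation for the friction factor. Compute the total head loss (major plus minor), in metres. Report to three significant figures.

H_L ≈ 35.5 m

V = 4Q/(πD²) = 2.356 m/s; V²/2g = 0.2828 m
Re = 5.99×10^5, ε/D = 1.39×10^-4 → f = 0.01443 (Haaland)
Major: h_f = f(L/D)·V²/2g = 0.01443·8136·0.2828 = 33.21 m
Minor: ΣK = 8.17; h_m = ΣK·V²/2g = 2.311 m
Total H_L = 33.21 + 2.311 = 35.52 m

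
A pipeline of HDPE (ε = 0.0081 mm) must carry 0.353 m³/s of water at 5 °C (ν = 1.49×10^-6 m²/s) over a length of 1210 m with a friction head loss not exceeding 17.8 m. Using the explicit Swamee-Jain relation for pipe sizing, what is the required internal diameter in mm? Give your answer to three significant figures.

Swamee-Jain (Type III): D = 0.66·[ε^1.25·(LQ²/(gh_f))^4.75 + ν·Q^9.4·(L/(gh_f))^5.2]^0.04
LQ²/(gh_f) = 0.8635; L/(gh_f) = 6.929
Term 1 = ε^1.25·(…)^4.75 = 2.15×10^-7; Term 2 = ν·Q^9.4·(…)^5.2 = 1.97×10^-6
D = 0.66·(2.15×10^-7 + 1.97×10^-6)^0.04 = 0.3918 m = 392 mm
Check: V = 2.93 m/s, Re = 7.70×10^5, f = 0.01256, h_f = 16.9 m ≈ 17.8 m ✓

D ≈ 392 mm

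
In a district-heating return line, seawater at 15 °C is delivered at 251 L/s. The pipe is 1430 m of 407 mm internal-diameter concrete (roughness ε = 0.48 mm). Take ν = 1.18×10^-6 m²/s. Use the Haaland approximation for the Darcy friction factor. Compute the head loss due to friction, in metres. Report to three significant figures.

V = 4Q/(πD²) = 4·0.251/(π·0.407²) = 1.929 m/s
Re = VD/ν = 1.929·0.407/1.18×10^-6 = 6.65×10^5 → turbulent
ε/D = 0.48/407 = 0.00118
Haaland: f = 0.02084
h_f = f(L/D)V²/(2g) = 0.02084·(1430/0.407)·1.929²/(2·9.81) = 13.89 m

h_f ≈ 13.9 m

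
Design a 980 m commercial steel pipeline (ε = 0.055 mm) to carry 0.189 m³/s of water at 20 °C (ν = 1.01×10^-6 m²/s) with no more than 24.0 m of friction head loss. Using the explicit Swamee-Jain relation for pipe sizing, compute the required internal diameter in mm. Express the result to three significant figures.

Swamee-Jain (Type III): D = 0.66·[ε^1.25·(LQ²/(gh_f))^4.75 + ν·Q^9.4·(L/(gh_f))^5.2]^0.04
LQ²/(gh_f) = 0.1487; L/(gh_f) = 4.162
Term 1 = ε^1.25·(…)^4.75 = 5.54×10^-10; Term 2 = ν·Q^9.4·(…)^5.2 = 2.65×10^-10
D = 0.66·(5.54×10^-10 + 2.65×10^-10)^0.04 = 0.2858 m = 286 mm
Check: V = 2.95 m/s, Re = 8.34×10^5, f = 0.01485, h_f = 22.5 m ≈ 24.0 m ✓

D ≈ 286 mm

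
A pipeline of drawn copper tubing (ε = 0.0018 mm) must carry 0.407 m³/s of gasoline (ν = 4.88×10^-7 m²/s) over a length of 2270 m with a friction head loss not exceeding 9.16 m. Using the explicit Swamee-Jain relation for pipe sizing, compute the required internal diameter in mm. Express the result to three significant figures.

D ≈ 516 mm

Swamee-Jain (Type III): D = 0.66·[ε^1.25·(LQ²/(gh_f))^4.75 + ν·Q^9.4·(L/(gh_f))^5.2]^0.04
LQ²/(gh_f) = 4.185; L/(gh_f) = 25.26
Term 1 = ε^1.25·(…)^4.75 = 5.91×10^-5; Term 2 = ν·Q^9.4·(…)^5.2 = 0.00205
D = 0.66·(5.91×10^-5 + 0.00205)^0.04 = 0.5158 m = 516 mm
Check: V = 1.95 m/s, Re = 2.06×10^6, f = 0.01045, h_f = 8.89 m ≈ 9.16 m ✓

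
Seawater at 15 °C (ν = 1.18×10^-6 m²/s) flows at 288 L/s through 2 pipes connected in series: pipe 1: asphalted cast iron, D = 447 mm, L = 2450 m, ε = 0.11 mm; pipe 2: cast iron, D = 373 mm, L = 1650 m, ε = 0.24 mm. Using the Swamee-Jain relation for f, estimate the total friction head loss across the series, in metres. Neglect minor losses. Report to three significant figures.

H ≈ 43.3 m

Pipe 1: V = 1.835 m/s, Re = 6.95×10^5, ε/D = 2.46×10^-4, f = 0.01556, h_1 = f(L/D)V²/2g = 14.64 m
Pipe 2: V = 2.636 m/s, Re = 8.33×10^5, ε/D = 6.43×10^-4, f = 0.01829, h_2 = f(L/D)V²/2g = 28.64 m
Series → Q common, losses add: H = Σh = 43.29 m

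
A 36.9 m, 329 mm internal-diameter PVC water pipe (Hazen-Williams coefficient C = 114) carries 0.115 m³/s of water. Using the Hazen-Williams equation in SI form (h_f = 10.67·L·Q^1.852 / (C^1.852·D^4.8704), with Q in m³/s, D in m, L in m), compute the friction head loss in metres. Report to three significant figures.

h_f = 10.67·36.9·0.115^1.852 / (114^1.852·0.329^4.8704) = 0.2498 m

h_f ≈ 0.250 m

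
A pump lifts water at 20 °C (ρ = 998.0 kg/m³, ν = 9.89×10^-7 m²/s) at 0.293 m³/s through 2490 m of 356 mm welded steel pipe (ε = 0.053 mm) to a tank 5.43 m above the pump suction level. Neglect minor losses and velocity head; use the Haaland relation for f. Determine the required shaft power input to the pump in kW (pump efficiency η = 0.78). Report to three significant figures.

V = 4Q/(πD²) = 2.944 m/s; Re = 1.06×10^6; ε/D = 1.49×10^-4; f = 0.01394
h_f = f(L/D)V²/2g = 43.07 m
Total head H = z + h_f = 5.43 + 43.07 = 48.50 m
P_hyd = ρgQH = 998.0·9.81·0.293·48.50 = 139.1 kW
P_shaft = P_hyd/η = 139.1/0.78 = 178.4 kW

P_shaft ≈ 178 kW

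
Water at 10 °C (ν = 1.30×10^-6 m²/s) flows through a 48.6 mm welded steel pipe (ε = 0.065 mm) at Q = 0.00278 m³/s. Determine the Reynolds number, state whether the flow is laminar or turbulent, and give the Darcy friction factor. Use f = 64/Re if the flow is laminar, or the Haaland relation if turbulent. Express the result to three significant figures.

V = 4Q/(πD²) = 1.499 m/s
Re = VD/ν = 1.499·0.0486/1.30×10^-6 = 5.60×10^4
Re > 4000 → turbulent; ε/D = 0.00134
Haaland: f = 0.02433

Re ≈ 5.60×10^4; turbulent; f ≈ 0.0243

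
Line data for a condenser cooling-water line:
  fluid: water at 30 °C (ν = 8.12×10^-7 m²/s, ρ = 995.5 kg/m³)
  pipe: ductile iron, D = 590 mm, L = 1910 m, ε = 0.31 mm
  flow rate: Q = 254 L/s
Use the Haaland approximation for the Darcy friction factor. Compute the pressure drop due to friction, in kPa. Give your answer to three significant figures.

Δp ≈ 24.4 kPa

V = 4Q/(πD²) = 4·0.254/(π·0.590²) = 0.9291 m/s
Re = VD/ν = 0.9291·0.590/8.12×10^-7 = 6.75×10^5 → turbulent
ε/D = 0.31/590 = 5.25×10^-4
Haaland: f = 0.01754
h_f = f(L/D)V²/(2g) = 0.01754·(1910/0.590)·0.9291²/(2·9.81) = 2.498 m
Δp = ρg·h_f = 995.5·9.81·2.498 = 24.39 kPa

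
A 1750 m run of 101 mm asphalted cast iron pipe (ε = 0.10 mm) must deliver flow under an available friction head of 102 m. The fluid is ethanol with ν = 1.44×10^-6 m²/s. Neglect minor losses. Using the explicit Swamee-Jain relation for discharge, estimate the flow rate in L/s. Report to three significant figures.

Q ≈ 18.7 L/s

Swamee-Jain (Type II): Q = -0.965·√(gD⁵h_f/L)·ln[ε/(3.7D) + √(3.17ν²L/(gD³h_f))]
√(gD⁵h_f/L) = √(9.81·0.101⁵·102/1750) = 0.002451
ε/(3.7D) = 2.68×10^-4; √(3.17ν²L/(gD³h_f)) = 1.06×10^-4
Q = -0.965·0.002451·ln(3.732×10^-4) = 0.01867 m³/s
Check: V = 2.33 m/s, Re = 1.63×10^5, f = 0.02143, h_f = 103 m ≈ 102 m ✓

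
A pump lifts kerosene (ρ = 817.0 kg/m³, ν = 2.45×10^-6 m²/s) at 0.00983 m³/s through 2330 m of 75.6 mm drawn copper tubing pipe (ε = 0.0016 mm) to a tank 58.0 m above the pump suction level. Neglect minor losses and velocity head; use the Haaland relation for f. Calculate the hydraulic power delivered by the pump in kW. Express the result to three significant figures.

P_hyd ≈ 16.1 kW

V = 4Q/(πD²) = 2.190 m/s; Re = 6.76×10^4; ε/D = 2.12×10^-5; f = 0.01944
h_f = f(L/D)V²/2g = 146.4 m
Total head H = z + h_f = 58.0 + 146.4 = 204.4 m
P_hyd = ρgQH = 817.0·9.81·0.00983·204.4 = 16.11 kW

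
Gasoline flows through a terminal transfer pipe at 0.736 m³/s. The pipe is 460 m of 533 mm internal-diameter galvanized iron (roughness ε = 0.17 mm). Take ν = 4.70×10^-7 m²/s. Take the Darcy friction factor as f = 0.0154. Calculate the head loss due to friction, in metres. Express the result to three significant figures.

h_f ≈ 7.37 m

V = 4Q/(πD²) = 4·0.736/(π·0.533²) = 3.299 m/s
h_f = f(L/D)V²/(2g) = 0.01540·(460/0.533)·3.299²/(2·9.81) = 7.371 m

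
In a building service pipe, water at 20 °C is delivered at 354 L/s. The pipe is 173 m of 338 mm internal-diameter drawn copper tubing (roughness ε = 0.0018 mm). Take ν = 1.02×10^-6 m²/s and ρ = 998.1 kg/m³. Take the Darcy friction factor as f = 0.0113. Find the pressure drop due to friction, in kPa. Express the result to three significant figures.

V = 4Q/(πD²) = 4·0.354/(π·0.338²) = 3.945 m/s
h_f = f(L/D)V²/(2g) = 0.01130·(173/0.338)·3.945²/(2·9.81) = 4.588 m
Δp = ρg·h_f = 998.1·9.81·4.588 = 44.93 kPa

Δp ≈ 44.9 kPa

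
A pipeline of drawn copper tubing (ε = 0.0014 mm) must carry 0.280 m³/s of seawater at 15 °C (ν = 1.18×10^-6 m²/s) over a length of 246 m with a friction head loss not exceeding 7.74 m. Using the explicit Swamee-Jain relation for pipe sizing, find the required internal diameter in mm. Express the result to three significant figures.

Swamee-Jain (Type III): D = 0.66·[ε^1.25·(LQ²/(gh_f))^4.75 + ν·Q^9.4·(L/(gh_f))^5.2]^0.04
LQ²/(gh_f) = 0.2540; L/(gh_f) = 3.240
Term 1 = ε^1.25·(…)^4.75 = 7.17×10^-11; Term 2 = ν·Q^9.4·(…)^5.2 = 3.39×10^-9
D = 0.66·(7.17×10^-11 + 3.39×10^-9)^0.04 = 0.3028 m = 303 mm
Check: V = 3.89 m/s, Re = 9.98×10^5, f = 0.01173, h_f = 7.35 m ≈ 7.74 m ✓

D ≈ 303 mm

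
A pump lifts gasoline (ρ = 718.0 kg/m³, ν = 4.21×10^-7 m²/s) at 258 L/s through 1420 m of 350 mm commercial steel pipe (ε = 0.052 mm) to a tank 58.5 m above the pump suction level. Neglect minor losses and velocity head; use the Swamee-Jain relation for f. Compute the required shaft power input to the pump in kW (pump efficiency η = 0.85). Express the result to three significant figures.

V = 4Q/(πD²) = 2.682 m/s; Re = 2.23×10^6; ε/D = 1.49×10^-4; f = 0.01358
h_f = f(L/D)V²/2g = 20.20 m
Total head H = z + h_f = 58.5 + 20.20 = 78.70 m
P_hyd = ρgQH = 718.0·9.81·0.258·78.70 = 143.0 kW
P_shaft = P_hyd/η = 143.0/0.85 = 168.2 kW

P_shaft ≈ 168 kW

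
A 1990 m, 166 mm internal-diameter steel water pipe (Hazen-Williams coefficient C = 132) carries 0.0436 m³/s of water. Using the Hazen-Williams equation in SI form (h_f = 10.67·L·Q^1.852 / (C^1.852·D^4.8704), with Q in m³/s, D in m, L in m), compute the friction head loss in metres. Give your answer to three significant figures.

h_f = 10.67·1990·0.0436^1.852 / (132^1.852·0.166^4.8704) = 47.69 m

h_f ≈ 47.7 m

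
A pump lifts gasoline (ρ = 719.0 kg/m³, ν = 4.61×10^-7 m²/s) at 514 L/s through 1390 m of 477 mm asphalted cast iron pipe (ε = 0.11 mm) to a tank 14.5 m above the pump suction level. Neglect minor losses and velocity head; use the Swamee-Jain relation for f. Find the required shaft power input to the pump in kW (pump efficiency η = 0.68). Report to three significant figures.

V = 4Q/(πD²) = 2.876 m/s; Re = 2.98×10^6; ε/D = 2.31×10^-4; f = 0.01452
h_f = f(L/D)V²/2g = 17.84 m
Total head H = z + h_f = 14.5 + 17.84 = 32.34 m
P_hyd = ρgQH = 719.0·9.81·0.514·32.34 = 117.3 kW
P_shaft = P_hyd/η = 117.3/0.68 = 172.4 kW

P_shaft ≈ 172 kW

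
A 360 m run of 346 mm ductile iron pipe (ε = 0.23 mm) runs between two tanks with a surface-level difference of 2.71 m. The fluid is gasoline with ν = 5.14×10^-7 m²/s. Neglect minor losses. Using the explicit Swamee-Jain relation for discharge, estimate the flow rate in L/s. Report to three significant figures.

Swamee-Jain (Type II): Q = -0.965·√(gD⁵h_f/L)·ln[ε/(3.7D) + √(3.17ν²L/(gD³h_f))]
√(gD⁵h_f/L) = √(9.81·0.346⁵·2.71/360) = 0.01914
ε/(3.7D) = 1.80×10^-4; √(3.17ν²L/(gD³h_f)) = 1.65×10^-5
Q = -0.965·0.01914·ln(1.962×10^-4) = 0.1576 m³/s
Check: V = 1.68 m/s, Re = 1.13×10^6, f = 0.01827, h_f = 2.72 m ≈ 2.71 m ✓

Q ≈ 158 L/s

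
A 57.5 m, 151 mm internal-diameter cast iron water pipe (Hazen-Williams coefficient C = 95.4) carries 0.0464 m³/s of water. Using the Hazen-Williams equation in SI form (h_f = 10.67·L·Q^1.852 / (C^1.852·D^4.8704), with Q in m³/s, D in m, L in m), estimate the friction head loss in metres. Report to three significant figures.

h_f ≈ 4.48 m

h_f = 10.67·57.5·0.0464^1.852 / (95.4^1.852·0.151^4.8704) = 4.475 m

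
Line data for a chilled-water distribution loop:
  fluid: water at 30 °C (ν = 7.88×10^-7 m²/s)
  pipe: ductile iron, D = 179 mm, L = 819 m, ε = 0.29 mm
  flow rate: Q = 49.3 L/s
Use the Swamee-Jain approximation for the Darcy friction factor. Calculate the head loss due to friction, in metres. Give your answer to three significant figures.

V = 4Q/(πD²) = 4·0.0493/(π·0.179²) = 1.959 m/s
Re = VD/ν = 1.959·0.179/7.88×10^-7 = 4.45×10^5 → turbulent
ε/D = 0.29/179 = 0.00162
Swamee-Jain: f = 0.02276
h_f = f(L/D)V²/(2g) = 0.02276·(819/0.179)·1.959²/(2·9.81) = 20.37 m

h_f ≈ 20.4 m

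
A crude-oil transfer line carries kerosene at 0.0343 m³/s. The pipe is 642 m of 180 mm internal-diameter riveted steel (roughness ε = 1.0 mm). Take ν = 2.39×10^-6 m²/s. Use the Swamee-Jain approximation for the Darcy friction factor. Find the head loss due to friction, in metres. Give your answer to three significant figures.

V = 4Q/(πD²) = 4·0.0343/(π·0.180²) = 1.348 m/s
Re = VD/ν = 1.348·0.180/2.39×10^-6 = 1.02×10^5 → turbulent
ε/D = 1.0/180 = 0.00556
Swamee-Jain: f = 0.03248
h_f = f(L/D)V²/(2g) = 0.03248·(642/0.180)·1.348²/(2·9.81) = 10.73 m

h_f ≈ 10.7 m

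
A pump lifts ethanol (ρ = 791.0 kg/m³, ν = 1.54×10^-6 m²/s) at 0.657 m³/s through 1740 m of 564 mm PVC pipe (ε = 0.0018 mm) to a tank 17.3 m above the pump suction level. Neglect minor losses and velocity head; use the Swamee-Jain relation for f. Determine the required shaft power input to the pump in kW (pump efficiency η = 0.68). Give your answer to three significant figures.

V = 4Q/(πD²) = 2.630 m/s; Re = 9.63×10^5; ε/D = 3.19×10^-6; f = 0.01176
h_f = f(L/D)V²/2g = 12.79 m
Total head H = z + h_f = 17.3 + 12.79 = 30.09 m
P_hyd = ρgQH = 791.0·9.81·0.657·30.09 = 153.4 kW
P_shaft = P_hyd/η = 153.4/0.68 = 225.6 kW

P_shaft ≈ 226 kW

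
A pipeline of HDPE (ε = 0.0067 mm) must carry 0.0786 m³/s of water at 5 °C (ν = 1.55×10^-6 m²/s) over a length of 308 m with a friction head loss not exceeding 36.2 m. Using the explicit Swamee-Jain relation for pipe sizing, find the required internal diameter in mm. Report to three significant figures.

Swamee-Jain (Type III): D = 0.66·[ε^1.25·(LQ²/(gh_f))^4.75 + ν·Q^9.4·(L/(gh_f))^5.2]^0.04
LQ²/(gh_f) = 0.005358; L/(gh_f) = 0.8673
Term 1 = ε^1.25·(…)^4.75 = 5.56×10^-18; Term 2 = ν·Q^9.4·(…)^5.2 = 3.06×10^-17
D = 0.66·(5.56×10^-18 + 3.06×10^-17)^0.04 = 0.1452 m = 145 mm
Check: V = 4.75 m/s, Re = 4.45×10^5, f = 0.01402, h_f = 34.2 m ≈ 36.2 m ✓

D ≈ 145 mm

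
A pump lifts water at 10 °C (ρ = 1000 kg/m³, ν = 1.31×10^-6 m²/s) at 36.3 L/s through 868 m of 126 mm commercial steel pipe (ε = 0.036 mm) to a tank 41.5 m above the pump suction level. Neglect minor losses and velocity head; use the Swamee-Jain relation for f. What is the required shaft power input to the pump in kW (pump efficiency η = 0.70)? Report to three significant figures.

P_shaft ≈ 47.0 kW

V = 4Q/(πD²) = 2.911 m/s; Re = 2.80×10^5; ε/D = 2.86×10^-4; f = 0.01707
h_f = f(L/D)V²/2g = 50.81 m
Total head H = z + h_f = 41.5 + 50.81 = 92.31 m
P_hyd = ρgQH = 1000·9.81·0.0363·92.31 = 32.87 kW
P_shaft = P_hyd/η = 32.87/0.70 = 46.96 kW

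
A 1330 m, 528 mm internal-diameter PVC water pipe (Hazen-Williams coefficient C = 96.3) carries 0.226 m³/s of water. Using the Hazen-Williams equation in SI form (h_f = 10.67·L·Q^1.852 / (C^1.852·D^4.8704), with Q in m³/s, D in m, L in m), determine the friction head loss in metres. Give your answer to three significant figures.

h_f ≈ 4.30 m

h_f = 10.67·1330·0.226^1.852 / (96.3^1.852·0.528^4.8704) = 4.296 m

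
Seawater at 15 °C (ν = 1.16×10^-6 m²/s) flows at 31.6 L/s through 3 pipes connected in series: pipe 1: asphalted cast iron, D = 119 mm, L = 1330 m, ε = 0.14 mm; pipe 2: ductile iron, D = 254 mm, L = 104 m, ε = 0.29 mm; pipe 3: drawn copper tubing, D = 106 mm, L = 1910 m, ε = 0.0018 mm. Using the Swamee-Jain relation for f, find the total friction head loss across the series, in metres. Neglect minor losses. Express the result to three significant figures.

H ≈ 268 m

Pipe 1: V = 2.841 m/s, Re = 2.91×10^5, ε/D = 0.00118, f = 0.02147, h_1 = f(L/D)V²/2g = 98.75 m
Pipe 2: V = 0.6236 m/s, Re = 1.37×10^5, ε/D = 0.00114, f = 0.02226, h_2 = f(L/D)V²/2g = 0.1807 m
Pipe 3: V = 3.581 m/s, Re = 3.27×10^5, ε/D = 1.70×10^-5, f = 0.01435, h_3 = f(L/D)V²/2g = 169.0 m
Series → Q common, losses add: H = Σh = 267.9 m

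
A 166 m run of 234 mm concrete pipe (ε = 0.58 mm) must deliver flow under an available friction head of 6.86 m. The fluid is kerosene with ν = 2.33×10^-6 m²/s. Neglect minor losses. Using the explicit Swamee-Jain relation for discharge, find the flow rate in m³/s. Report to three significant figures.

Q ≈ 0.118 m³/s

Swamee-Jain (Type II): Q = -0.965·√(gD⁵h_f/L)·ln[ε/(3.7D) + √(3.17ν²L/(gD³h_f))]
√(gD⁵h_f/L) = √(9.81·0.234⁵·6.86/166) = 0.01686
ε/(3.7D) = 6.70×10^-4; √(3.17ν²L/(gD³h_f)) = 5.76×10^-5
Q = -0.965·0.01686·ln(7.275×10^-4) = 0.1176 m³/s
Check: V = 2.73 m/s, Re = 2.75×10^5, f = 0.02553, h_f = 6.90 m ≈ 6.86 m ✓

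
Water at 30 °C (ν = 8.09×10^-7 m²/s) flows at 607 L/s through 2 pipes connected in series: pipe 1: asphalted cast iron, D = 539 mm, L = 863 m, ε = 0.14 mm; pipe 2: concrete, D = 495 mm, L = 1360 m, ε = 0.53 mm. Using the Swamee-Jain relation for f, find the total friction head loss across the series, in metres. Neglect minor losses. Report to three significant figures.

Pipe 1: V = 2.660 m/s, Re = 1.77×10^6, ε/D = 2.60×10^-4, f = 0.01504, h_1 = f(L/D)V²/2g = 8.688 m
Pipe 2: V = 3.154 m/s, Re = 1.93×10^6, ε/D = 0.00107, f = 0.02018, h_2 = f(L/D)V²/2g = 28.11 m
Series → Q common, losses add: H = Σh = 36.80 m

H ≈ 36.8 m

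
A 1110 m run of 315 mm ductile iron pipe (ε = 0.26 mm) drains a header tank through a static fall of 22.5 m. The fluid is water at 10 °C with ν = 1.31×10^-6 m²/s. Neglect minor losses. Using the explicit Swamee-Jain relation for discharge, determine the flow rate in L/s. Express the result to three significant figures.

Q ≈ 199 L/s

Swamee-Jain (Type II): Q = -0.965·√(gD⁵h_f/L)·ln[ε/(3.7D) + √(3.17ν²L/(gD³h_f))]
√(gD⁵h_f/L) = √(9.81·0.315⁵·22.5/1110) = 0.02483
ε/(3.7D) = 2.23×10^-4; √(3.17ν²L/(gD³h_f)) = 2.96×10^-5
Q = -0.965·0.02483·ln(2.527×10^-4) = 0.1985 m³/s
Check: V = 2.55 m/s, Re = 6.13×10^5, f = 0.01943, h_f = 22.6 m ≈ 22.5 m ✓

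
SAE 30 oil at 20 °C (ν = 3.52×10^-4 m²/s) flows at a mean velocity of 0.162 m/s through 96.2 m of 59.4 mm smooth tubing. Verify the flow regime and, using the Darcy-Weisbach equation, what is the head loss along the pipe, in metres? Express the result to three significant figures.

h_f ≈ 5.07 m

Re = VD/ν = 0.162·0.05940/3.52×10^-4 = 27.3 → laminar (Re < 2300)
f = 64/Re = 2.341
h_f = f(L/D)V²/(2g) = 2.341·(96.2/0.05940)·0.162²/(2·9.81) = 5.072 m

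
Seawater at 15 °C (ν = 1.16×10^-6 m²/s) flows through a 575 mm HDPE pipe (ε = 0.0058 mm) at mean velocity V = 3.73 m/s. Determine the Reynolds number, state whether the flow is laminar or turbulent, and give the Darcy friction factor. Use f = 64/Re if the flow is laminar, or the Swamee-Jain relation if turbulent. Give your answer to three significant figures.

Re ≈ 1.85×10^6; turbulent; f ≈ 0.0109

Re = VD/ν = 3.730·0.575/1.16×10^-6 = 1.85×10^6
Re > 4000 → turbulent; ε/D = 1.01×10^-5
Swamee-Jain: f = 0.01085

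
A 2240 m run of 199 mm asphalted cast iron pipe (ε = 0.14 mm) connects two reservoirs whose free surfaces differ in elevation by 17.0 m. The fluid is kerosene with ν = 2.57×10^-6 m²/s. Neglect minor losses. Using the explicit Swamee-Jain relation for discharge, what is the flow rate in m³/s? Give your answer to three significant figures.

Q ≈ 0.0366 m³/s

Swamee-Jain (Type II): Q = -0.965·√(gD⁵h_f/L)·ln[ε/(3.7D) + √(3.17ν²L/(gD³h_f))]
√(gD⁵h_f/L) = √(9.81·0.199⁵·17.0/2240) = 0.004820
ε/(3.7D) = 1.90×10^-4; √(3.17ν²L/(gD³h_f)) = 1.89×10^-4
Q = -0.965·0.004820·ln(3.790×10^-4) = 0.03664 m³/s
Check: V = 1.18 m/s, Re = 9.12×10^4, f = 0.02147, h_f = 17.1 m ≈ 17.0 m ✓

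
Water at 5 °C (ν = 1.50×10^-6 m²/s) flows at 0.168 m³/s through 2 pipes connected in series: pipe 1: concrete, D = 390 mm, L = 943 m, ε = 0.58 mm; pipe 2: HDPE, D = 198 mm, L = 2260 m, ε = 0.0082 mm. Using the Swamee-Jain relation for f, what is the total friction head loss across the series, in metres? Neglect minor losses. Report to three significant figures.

Pipe 1: V = 1.406 m/s, Re = 3.66×10^5, ε/D = 0.00149, f = 0.02243, h_1 = f(L/D)V²/2g = 5.467 m
Pipe 2: V = 5.456 m/s, Re = 7.20×10^5, ε/D = 4.14×10^-5, f = 0.01304, h_2 = f(L/D)V²/2g = 225.9 m
Series → Q common, losses add: H = Σh = 231.4 m

H ≈ 231 m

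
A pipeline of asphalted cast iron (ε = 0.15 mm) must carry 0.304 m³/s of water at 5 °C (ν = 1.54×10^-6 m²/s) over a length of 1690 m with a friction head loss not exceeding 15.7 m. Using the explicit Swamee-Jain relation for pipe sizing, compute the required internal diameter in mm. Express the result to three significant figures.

Swamee-Jain (Type III): D = 0.66·[ε^1.25·(LQ²/(gh_f))^4.75 + ν·Q^9.4·(L/(gh_f))^5.2]^0.04
LQ²/(gh_f) = 1.014; L/(gh_f) = 10.97
Term 1 = ε^1.25·(…)^4.75 = 1.77×10^-5; Term 2 = ν·Q^9.4·(…)^5.2 = 5.45×10^-6
D = 0.66·(1.77×10^-5 + 5.45×10^-6)^0.04 = 0.4307 m = 431 mm
Check: V = 2.09 m/s, Re = 5.84×10^5, f = 0.01659, h_f = 14.4 m ≈ 15.7 m ✓

D ≈ 431 mm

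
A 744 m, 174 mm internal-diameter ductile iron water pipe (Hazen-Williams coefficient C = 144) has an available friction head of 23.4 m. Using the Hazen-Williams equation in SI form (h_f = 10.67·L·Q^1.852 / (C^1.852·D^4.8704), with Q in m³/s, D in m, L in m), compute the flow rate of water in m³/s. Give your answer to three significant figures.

Q ≈ 0.0623 m³/s

Rearranging: Q = [h_f·C^1.852·D^4.8704 / (10.67·L)]^(1/1.852)
Q = [23.4·144^1.852·0.174^4.8704 / (10.67·744)]^0.540 = 0.06234 m³/s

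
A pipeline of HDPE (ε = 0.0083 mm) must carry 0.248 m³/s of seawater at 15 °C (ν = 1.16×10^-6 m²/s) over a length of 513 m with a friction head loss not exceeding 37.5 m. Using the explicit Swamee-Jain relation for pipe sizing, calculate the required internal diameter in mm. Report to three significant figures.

D ≈ 245 mm

Swamee-Jain (Type III): D = 0.66·[ε^1.25·(LQ²/(gh_f))^4.75 + ν·Q^9.4·(L/(gh_f))^5.2]^0.04
LQ²/(gh_f) = 0.08577; L/(gh_f) = 1.394
Term 1 = ε^1.25·(…)^4.75 = 3.82×10^-12; Term 2 = ν·Q^9.4·(…)^5.2 = 1.33×10^-11
D = 0.66·(3.82×10^-12 + 1.33×10^-11)^0.04 = 0.2448 m = 245 mm
Check: V = 5.27 m/s, Re = 1.11×10^6, f = 0.01222, h_f = 36.2 m ≈ 37.5 m ✓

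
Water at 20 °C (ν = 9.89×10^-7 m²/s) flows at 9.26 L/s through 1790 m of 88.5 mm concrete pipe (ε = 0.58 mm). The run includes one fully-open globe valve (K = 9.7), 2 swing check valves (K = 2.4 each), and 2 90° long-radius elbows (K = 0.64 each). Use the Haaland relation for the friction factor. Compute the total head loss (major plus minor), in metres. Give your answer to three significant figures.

H_L ≈ 80.4 m

V = 4Q/(πD²) = 1.505 m/s; V²/2g = 0.1155 m
Re = 1.35×10^5, ε/D = 0.00655 → f = 0.03362 (Haaland)
Major: h_f = f(L/D)·V²/2g = 0.03362·20226·0.1155 = 78.54 m
Minor: ΣK = 15.8; h_m = ΣK·V²/2g = 1.823 m
Total H_L = 78.54 + 1.823 = 80.36 m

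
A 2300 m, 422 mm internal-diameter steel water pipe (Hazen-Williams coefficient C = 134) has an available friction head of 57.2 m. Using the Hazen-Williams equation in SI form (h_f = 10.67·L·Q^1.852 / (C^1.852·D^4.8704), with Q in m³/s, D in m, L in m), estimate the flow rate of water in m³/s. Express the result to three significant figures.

Rearranging: Q = [h_f·C^1.852·D^4.8704 / (10.67·L)]^(1/1.852)
Q = [57.2·134^1.852·0.422^4.8704 / (10.67·2300)]^0.540 = 0.5252 m³/s

Q ≈ 0.525 m³/s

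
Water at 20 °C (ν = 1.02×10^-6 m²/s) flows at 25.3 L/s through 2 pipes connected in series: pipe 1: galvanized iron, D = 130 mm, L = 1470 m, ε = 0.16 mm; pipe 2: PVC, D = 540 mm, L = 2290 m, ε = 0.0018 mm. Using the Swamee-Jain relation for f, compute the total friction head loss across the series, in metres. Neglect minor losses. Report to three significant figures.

Pipe 1: V = 1.906 m/s, Re = 2.43×10^5, ε/D = 0.00123, f = 0.02185, h_1 = f(L/D)V²/2g = 45.75 m
Pipe 2: V = 0.1105 m/s, Re = 5.85×10^4, ε/D = 3.33×10^-6, f = 0.02006, h_2 = f(L/D)V²/2g = 0.05292 m
Series → Q common, losses add: H = Σh = 45.80 m

H ≈ 45.8 m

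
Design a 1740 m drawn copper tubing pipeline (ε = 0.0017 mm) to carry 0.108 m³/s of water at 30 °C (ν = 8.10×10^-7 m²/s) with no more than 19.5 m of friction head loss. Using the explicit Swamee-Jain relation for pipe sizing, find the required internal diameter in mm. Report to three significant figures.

Swamee-Jain (Type III): D = 0.66·[ε^1.25·(LQ²/(gh_f))^4.75 + ν·Q^9.4·(L/(gh_f))^5.2]^0.04
LQ²/(gh_f) = 0.1061; L/(gh_f) = 9.096
Term 1 = ε^1.25·(…)^4.75 = 1.45×10^-12; Term 2 = ν·Q^9.4·(…)^5.2 = 6.44×10^-11
D = 0.66·(1.45×10^-12 + 6.44×10^-11)^0.04 = 0.2584 m = 258 mm
Check: V = 2.06 m/s, Re = 6.57×10^5, f = 0.01260, h_f = 18.3 m ≈ 19.5 m ✓

D ≈ 258 mm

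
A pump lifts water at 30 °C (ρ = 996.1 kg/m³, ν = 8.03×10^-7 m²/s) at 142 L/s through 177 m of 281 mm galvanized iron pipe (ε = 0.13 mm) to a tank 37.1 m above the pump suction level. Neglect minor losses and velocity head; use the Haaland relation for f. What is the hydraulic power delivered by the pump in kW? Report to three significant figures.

P_hyd ≈ 55.5 kW

V = 4Q/(πD²) = 2.290 m/s; Re = 8.01×10^5; ε/D = 4.63×10^-4; f = 0.01702
h_f = f(L/D)V²/2g = 2.865 m
Total head H = z + h_f = 37.1 + 2.865 = 39.96 m
P_hyd = ρgQH = 996.1·9.81·0.142·39.96 = 55.45 kW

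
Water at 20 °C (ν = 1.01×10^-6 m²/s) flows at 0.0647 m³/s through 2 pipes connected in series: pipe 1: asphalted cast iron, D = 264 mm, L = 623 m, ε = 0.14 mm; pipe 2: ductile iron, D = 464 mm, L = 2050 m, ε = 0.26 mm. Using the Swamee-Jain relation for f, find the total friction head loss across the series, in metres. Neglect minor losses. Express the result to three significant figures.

H ≈ 3.74 m

Pipe 1: V = 1.182 m/s, Re = 3.09×10^5, ε/D = 5.30×10^-4, f = 0.01846, h_1 = f(L/D)V²/2g = 3.103 m
Pipe 2: V = 0.3826 m/s, Re = 1.76×10^5, ε/D = 5.60×10^-4, f = 0.01946, h_2 = f(L/D)V²/2g = 0.6417 m
Series → Q common, losses add: H = Σh = 3.744 m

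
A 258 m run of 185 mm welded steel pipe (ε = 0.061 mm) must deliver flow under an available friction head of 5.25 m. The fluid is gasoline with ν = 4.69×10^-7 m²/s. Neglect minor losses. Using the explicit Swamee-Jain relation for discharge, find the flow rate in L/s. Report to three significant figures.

Swamee-Jain (Type II): Q = -0.965·√(gD⁵h_f/L)·ln[ε/(3.7D) + √(3.17ν²L/(gD³h_f))]
√(gD⁵h_f/L) = √(9.81·0.185⁵·5.25/258) = 0.006577
ε/(3.7D) = 8.91×10^-5; √(3.17ν²L/(gD³h_f)) = 2.35×10^-5
Q = -0.965·0.006577·ln(1.126×10^-4) = 0.05770 m³/s
Check: V = 2.15 m/s, Re = 8.47×10^5, f = 0.01613, h_f = 5.28 m ≈ 5.25 m ✓

Q ≈ 57.7 L/s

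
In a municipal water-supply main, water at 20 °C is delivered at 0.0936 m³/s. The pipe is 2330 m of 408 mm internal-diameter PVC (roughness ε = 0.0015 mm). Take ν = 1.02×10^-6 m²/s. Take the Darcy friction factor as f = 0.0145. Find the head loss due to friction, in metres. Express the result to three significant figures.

h_f ≈ 2.16 m

V = 4Q/(πD²) = 4·0.0936/(π·0.408²) = 0.7159 m/s
h_f = f(L/D)V²/(2g) = 0.01450·(2330/0.408)·0.7159²/(2·9.81) = 2.163 m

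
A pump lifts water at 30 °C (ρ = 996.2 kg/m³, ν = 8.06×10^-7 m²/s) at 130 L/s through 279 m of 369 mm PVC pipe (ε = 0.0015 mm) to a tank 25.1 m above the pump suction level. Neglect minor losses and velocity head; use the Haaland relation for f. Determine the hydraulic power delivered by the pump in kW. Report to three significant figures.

P_hyd ≈ 32.8 kW

V = 4Q/(πD²) = 1.216 m/s; Re = 5.57×10^5; ε/D = 4.07×10^-6; f = 0.01286
h_f = f(L/D)V²/2g = 0.7326 m
Total head H = z + h_f = 25.1 + 0.7326 = 25.83 m
P_hyd = ρgQH = 996.2·9.81·0.130·25.83 = 32.82 kW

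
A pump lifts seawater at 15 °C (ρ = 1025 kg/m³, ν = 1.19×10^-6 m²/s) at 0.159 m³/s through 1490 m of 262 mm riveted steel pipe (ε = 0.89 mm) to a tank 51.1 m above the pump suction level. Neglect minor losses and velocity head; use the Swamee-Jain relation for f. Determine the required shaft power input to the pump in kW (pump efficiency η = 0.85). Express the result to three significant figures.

P_shaft ≈ 226 kW

V = 4Q/(πD²) = 2.949 m/s; Re = 6.49×10^5; ε/D = 0.00340; f = 0.02738
h_f = f(L/D)V²/2g = 69.04 m
Total head H = z + h_f = 51.1 + 69.04 = 120.1 m
P_hyd = ρgQH = 1025·9.81·0.159·120.1 = 192.1 kW
P_shaft = P_hyd/η = 192.1/0.85 = 226.0 kW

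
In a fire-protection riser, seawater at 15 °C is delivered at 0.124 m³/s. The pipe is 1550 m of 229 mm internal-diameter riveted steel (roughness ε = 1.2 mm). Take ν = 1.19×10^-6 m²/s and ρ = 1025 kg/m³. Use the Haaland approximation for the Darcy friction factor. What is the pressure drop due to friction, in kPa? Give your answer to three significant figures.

V = 4Q/(πD²) = 4·0.124/(π·0.229²) = 3.011 m/s
Re = VD/ν = 3.011·0.229/1.19×10^-6 = 5.79×10^5 → turbulent
ε/D = 1.2/229 = 0.00524
Haaland: f = 0.03101
h_f = f(L/D)V²/(2g) = 0.03101·(1550/0.229)·3.011²/(2·9.81) = 96.97 m
Δp = ρg·h_f = 1025·9.81·96.97 = 975.1 kPa

Δp ≈ 975 kPa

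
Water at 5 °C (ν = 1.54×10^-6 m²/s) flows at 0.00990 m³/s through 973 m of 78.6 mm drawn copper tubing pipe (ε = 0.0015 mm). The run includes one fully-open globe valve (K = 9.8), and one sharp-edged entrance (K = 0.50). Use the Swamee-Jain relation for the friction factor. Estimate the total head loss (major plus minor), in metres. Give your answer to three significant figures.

V = 4Q/(πD²) = 2.040 m/s; V²/2g = 0.2122 m
Re = 1.04×10^5, ε/D = 1.91×10^-5 → f = 0.01783 (Swamee-Jain)
Major: h_f = f(L/D)·V²/2g = 0.01783·12379·0.2122 = 46.84 m
Minor: ΣK = 10.3; h_m = ΣK·V²/2g = 2.185 m
Total H_L = 46.84 + 2.185 = 49.02 m

H_L ≈ 49.0 m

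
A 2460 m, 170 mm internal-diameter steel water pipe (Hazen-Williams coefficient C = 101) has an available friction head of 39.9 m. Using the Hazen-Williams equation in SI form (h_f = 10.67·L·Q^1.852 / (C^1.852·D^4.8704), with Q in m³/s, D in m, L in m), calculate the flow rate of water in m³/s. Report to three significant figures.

Q ≈ 0.0288 m³/s

Rearranging: Q = [h_f·C^1.852·D^4.8704 / (10.67·L)]^(1/1.852)
Q = [39.9·101^1.852·0.170^4.8704 / (10.67·2460)]^0.540 = 0.02877 m³/s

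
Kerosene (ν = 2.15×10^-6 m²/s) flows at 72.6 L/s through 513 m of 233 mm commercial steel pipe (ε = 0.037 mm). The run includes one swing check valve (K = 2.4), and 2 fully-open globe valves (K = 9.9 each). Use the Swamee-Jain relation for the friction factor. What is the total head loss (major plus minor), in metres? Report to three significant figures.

H_L ≈ 8.82 m

V = 4Q/(πD²) = 1.703 m/s; V²/2g = 0.1478 m
Re = 1.85×10^5, ε/D = 1.59×10^-4 → f = 0.01703 (Swamee-Jain)
Major: h_f = f(L/D)·V²/2g = 0.01703·2202·0.1478 = 5.541 m
Minor: ΣK = 22.2; h_m = ΣK·V²/2g = 3.280 m
Total H_L = 5.541 + 3.280 = 8.822 m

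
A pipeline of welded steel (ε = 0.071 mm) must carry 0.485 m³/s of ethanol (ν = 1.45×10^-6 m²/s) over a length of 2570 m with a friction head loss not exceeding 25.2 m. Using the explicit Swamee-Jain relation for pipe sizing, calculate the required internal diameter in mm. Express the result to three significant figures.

D ≈ 495 mm

Swamee-Jain (Type III): D = 0.66·[ε^1.25·(LQ²/(gh_f))^4.75 + ν·Q^9.4·(L/(gh_f))^5.2]^0.04
LQ²/(gh_f) = 2.445; L/(gh_f) = 10.40
Term 1 = ε^1.25·(…)^4.75 = 4.56×10^-4; Term 2 = ν·Q^9.4·(…)^5.2 = 3.13×10^-4
D = 0.66·(4.56×10^-4 + 3.13×10^-4)^0.04 = 0.4954 m = 495 mm
Check: V = 2.52 m/s, Re = 8.60×10^5, f = 0.01426, h_f = 23.9 m ≈ 25.2 m ✓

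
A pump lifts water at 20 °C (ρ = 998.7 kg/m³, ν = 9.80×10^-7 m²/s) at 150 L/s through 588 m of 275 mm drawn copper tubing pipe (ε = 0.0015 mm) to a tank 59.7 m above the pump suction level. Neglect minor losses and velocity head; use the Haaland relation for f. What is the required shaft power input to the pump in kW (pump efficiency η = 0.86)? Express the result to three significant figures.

V = 4Q/(πD²) = 2.525 m/s; Re = 7.09×10^5; ε/D = 5.45×10^-6; f = 0.01236
h_f = f(L/D)V²/2g = 8.592 m
Total head H = z + h_f = 59.7 + 8.592 = 68.29 m
P_hyd = ρgQH = 998.7·9.81·0.150·68.29 = 100.4 kW
P_shaft = P_hyd/η = 100.4/0.86 = 116.7 kW

P_shaft ≈ 117 kW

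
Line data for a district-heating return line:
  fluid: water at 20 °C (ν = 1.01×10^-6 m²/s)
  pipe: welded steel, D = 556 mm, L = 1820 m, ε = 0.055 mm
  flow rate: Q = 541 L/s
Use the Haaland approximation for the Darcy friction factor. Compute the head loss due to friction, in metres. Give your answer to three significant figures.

V = 4Q/(πD²) = 4·0.541/(π·0.556²) = 2.228 m/s
Re = VD/ν = 2.228·0.556/1.01×10^-6 = 1.23×10^6 → turbulent
ε/D = 0.055/556 = 9.89×10^-5
Haaland: f = 0.01310
h_f = f(L/D)V²/(2g) = 0.01310·(1820/0.556)·2.228²/(2·9.81) = 10.85 m

h_f ≈ 10.9 m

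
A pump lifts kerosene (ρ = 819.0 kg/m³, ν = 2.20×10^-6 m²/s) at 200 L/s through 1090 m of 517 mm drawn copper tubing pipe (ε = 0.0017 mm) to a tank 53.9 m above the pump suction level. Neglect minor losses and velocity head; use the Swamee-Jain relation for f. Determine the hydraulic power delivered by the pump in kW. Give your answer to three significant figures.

V = 4Q/(πD²) = 0.9527 m/s; Re = 2.24×10^5; ε/D = 3.29×10^-6; f = 0.01523
h_f = f(L/D)V²/2g = 1.485 m
Total head H = z + h_f = 53.9 + 1.485 = 55.39 m
P_hyd = ρgQH = 819.0·9.81·0.200·55.39 = 89.00 kW

P_hyd ≈ 89.0 kW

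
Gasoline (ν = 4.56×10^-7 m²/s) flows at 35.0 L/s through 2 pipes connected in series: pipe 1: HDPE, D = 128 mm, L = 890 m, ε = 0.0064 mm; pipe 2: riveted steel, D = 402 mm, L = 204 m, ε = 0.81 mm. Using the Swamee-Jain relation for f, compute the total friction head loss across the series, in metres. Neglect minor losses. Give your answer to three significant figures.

Pipe 1: V = 2.720 m/s, Re = 7.63×10^5, ε/D = 5.00×10^-5, f = 0.01309, h_1 = f(L/D)V²/2g = 34.32 m
Pipe 2: V = 0.2758 m/s, Re = 2.43×10^5, ε/D = 0.00201, f = 0.02436, h_2 = f(L/D)V²/2g = 0.04792 m
Series → Q common, losses add: H = Σh = 34.37 m

H ≈ 34.4 m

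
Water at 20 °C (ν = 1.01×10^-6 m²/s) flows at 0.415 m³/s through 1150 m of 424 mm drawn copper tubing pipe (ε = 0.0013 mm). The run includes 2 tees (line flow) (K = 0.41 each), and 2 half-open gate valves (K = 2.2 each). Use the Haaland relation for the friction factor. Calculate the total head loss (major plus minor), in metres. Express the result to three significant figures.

H_L ≈ 15.7 m

V = 4Q/(πD²) = 2.939 m/s; V²/2g = 0.4403 m
Re = 1.23×10^6, ε/D = 3.07×10^-6 → f = 0.01125 (Haaland)
Major: h_f = f(L/D)·V²/2g = 0.01125·2712·0.4403 = 13.43 m
Minor: ΣK = 5.22; h_m = ΣK·V²/2g = 2.298 m
Total H_L = 13.43 + 2.298 = 15.73 m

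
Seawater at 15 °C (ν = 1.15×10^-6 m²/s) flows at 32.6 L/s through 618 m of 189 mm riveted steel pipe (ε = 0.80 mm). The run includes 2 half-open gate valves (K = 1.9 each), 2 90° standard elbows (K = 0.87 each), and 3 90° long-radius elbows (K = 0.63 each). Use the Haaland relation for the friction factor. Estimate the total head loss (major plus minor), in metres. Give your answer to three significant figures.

V = 4Q/(πD²) = 1.162 m/s; V²/2g = 0.06882 m
Re = 1.91×10^5, ε/D = 0.00423 → f = 0.02945 (Haaland)
Major: h_f = f(L/D)·V²/2g = 0.02945·3270·0.06882 = 6.628 m
Minor: ΣK = 7.43; h_m = ΣK·V²/2g = 0.5113 m
Total H_L = 6.628 + 0.5113 = 7.139 m

H_L ≈ 7.14 m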